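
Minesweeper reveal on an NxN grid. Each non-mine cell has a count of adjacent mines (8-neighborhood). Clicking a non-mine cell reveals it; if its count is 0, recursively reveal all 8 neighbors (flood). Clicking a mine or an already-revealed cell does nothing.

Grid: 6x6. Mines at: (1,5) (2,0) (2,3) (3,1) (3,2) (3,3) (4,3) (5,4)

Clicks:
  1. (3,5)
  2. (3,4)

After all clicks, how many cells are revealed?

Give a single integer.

Click 1 (3,5) count=0: revealed 6 new [(2,4) (2,5) (3,4) (3,5) (4,4) (4,5)] -> total=6
Click 2 (3,4) count=3: revealed 0 new [(none)] -> total=6

Answer: 6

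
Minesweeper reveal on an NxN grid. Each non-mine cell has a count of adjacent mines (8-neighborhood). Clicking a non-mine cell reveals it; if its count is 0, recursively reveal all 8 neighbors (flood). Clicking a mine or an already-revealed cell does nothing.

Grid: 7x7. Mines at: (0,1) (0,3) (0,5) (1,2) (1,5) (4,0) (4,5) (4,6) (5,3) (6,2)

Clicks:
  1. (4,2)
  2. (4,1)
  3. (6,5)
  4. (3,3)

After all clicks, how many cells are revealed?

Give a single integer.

Answer: 18

Derivation:
Click 1 (4,2) count=1: revealed 1 new [(4,2)] -> total=1
Click 2 (4,1) count=1: revealed 1 new [(4,1)] -> total=2
Click 3 (6,5) count=0: revealed 6 new [(5,4) (5,5) (5,6) (6,4) (6,5) (6,6)] -> total=8
Click 4 (3,3) count=0: revealed 10 new [(2,1) (2,2) (2,3) (2,4) (3,1) (3,2) (3,3) (3,4) (4,3) (4,4)] -> total=18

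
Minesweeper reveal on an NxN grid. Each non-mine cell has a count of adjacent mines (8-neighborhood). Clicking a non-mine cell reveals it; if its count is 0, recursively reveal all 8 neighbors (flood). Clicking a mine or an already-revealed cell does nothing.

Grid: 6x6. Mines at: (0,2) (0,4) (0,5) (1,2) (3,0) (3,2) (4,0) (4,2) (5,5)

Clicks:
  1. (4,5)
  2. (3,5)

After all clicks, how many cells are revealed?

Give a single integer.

Click 1 (4,5) count=1: revealed 1 new [(4,5)] -> total=1
Click 2 (3,5) count=0: revealed 11 new [(1,3) (1,4) (1,5) (2,3) (2,4) (2,5) (3,3) (3,4) (3,5) (4,3) (4,4)] -> total=12

Answer: 12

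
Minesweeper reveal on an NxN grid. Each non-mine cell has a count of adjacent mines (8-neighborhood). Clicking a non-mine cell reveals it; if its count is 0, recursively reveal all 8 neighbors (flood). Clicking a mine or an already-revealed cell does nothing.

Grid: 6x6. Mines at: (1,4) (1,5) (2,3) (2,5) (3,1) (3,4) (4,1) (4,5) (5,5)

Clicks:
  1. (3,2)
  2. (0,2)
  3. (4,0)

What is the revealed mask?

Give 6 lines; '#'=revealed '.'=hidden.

Click 1 (3,2) count=3: revealed 1 new [(3,2)] -> total=1
Click 2 (0,2) count=0: revealed 11 new [(0,0) (0,1) (0,2) (0,3) (1,0) (1,1) (1,2) (1,3) (2,0) (2,1) (2,2)] -> total=12
Click 3 (4,0) count=2: revealed 1 new [(4,0)] -> total=13

Answer: ####..
####..
###...
..#...
#.....
......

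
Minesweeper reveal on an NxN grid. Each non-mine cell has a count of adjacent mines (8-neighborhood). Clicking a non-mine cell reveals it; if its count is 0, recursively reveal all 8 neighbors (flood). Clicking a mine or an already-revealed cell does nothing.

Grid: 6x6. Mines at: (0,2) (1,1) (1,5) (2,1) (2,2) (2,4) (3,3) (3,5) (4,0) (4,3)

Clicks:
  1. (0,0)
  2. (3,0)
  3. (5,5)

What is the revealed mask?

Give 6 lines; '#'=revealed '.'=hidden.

Answer: #.....
......
......
#.....
....##
....##

Derivation:
Click 1 (0,0) count=1: revealed 1 new [(0,0)] -> total=1
Click 2 (3,0) count=2: revealed 1 new [(3,0)] -> total=2
Click 3 (5,5) count=0: revealed 4 new [(4,4) (4,5) (5,4) (5,5)] -> total=6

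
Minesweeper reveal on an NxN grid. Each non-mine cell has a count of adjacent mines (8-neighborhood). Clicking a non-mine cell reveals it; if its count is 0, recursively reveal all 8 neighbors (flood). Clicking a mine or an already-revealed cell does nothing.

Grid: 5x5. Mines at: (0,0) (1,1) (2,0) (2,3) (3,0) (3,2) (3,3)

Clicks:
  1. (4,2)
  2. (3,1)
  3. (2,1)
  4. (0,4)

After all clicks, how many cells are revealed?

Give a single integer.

Click 1 (4,2) count=2: revealed 1 new [(4,2)] -> total=1
Click 2 (3,1) count=3: revealed 1 new [(3,1)] -> total=2
Click 3 (2,1) count=4: revealed 1 new [(2,1)] -> total=3
Click 4 (0,4) count=0: revealed 6 new [(0,2) (0,3) (0,4) (1,2) (1,3) (1,4)] -> total=9

Answer: 9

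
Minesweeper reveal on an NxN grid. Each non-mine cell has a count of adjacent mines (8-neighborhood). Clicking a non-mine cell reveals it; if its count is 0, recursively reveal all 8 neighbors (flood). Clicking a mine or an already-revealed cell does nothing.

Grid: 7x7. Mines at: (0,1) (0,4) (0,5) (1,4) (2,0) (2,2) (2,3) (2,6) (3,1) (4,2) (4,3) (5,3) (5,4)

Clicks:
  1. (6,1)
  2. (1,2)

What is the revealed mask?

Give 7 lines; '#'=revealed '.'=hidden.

Click 1 (6,1) count=0: revealed 8 new [(4,0) (4,1) (5,0) (5,1) (5,2) (6,0) (6,1) (6,2)] -> total=8
Click 2 (1,2) count=3: revealed 1 new [(1,2)] -> total=9

Answer: .......
..#....
.......
.......
##.....
###....
###....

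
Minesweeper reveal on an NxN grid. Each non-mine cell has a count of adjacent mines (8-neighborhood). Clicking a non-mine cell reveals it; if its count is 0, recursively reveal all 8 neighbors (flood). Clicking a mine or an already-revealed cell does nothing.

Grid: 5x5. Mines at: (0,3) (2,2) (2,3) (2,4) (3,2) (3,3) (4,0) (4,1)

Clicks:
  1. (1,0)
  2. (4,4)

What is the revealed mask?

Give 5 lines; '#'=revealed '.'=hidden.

Click 1 (1,0) count=0: revealed 10 new [(0,0) (0,1) (0,2) (1,0) (1,1) (1,2) (2,0) (2,1) (3,0) (3,1)] -> total=10
Click 2 (4,4) count=1: revealed 1 new [(4,4)] -> total=11

Answer: ###..
###..
##...
##...
....#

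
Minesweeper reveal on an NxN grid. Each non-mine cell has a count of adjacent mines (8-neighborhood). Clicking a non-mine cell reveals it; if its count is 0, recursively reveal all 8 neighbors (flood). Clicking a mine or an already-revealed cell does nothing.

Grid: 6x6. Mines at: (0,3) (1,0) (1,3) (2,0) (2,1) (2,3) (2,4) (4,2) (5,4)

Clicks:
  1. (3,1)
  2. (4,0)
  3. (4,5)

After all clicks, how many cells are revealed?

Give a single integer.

Answer: 7

Derivation:
Click 1 (3,1) count=3: revealed 1 new [(3,1)] -> total=1
Click 2 (4,0) count=0: revealed 5 new [(3,0) (4,0) (4,1) (5,0) (5,1)] -> total=6
Click 3 (4,5) count=1: revealed 1 new [(4,5)] -> total=7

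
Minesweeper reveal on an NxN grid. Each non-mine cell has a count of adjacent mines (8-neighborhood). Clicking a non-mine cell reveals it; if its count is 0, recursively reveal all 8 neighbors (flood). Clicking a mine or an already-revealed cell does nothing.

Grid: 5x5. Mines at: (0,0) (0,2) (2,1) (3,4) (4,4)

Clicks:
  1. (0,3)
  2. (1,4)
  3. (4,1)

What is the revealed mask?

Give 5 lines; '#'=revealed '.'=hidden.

Answer: ...##
...##
...##
####.
####.

Derivation:
Click 1 (0,3) count=1: revealed 1 new [(0,3)] -> total=1
Click 2 (1,4) count=0: revealed 5 new [(0,4) (1,3) (1,4) (2,3) (2,4)] -> total=6
Click 3 (4,1) count=0: revealed 8 new [(3,0) (3,1) (3,2) (3,3) (4,0) (4,1) (4,2) (4,3)] -> total=14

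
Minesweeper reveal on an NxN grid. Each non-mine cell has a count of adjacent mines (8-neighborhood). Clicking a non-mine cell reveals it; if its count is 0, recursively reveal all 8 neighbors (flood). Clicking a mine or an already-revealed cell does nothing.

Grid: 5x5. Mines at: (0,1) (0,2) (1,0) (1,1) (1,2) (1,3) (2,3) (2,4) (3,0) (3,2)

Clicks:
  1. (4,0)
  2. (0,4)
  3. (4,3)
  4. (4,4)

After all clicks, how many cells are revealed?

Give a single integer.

Click 1 (4,0) count=1: revealed 1 new [(4,0)] -> total=1
Click 2 (0,4) count=1: revealed 1 new [(0,4)] -> total=2
Click 3 (4,3) count=1: revealed 1 new [(4,3)] -> total=3
Click 4 (4,4) count=0: revealed 3 new [(3,3) (3,4) (4,4)] -> total=6

Answer: 6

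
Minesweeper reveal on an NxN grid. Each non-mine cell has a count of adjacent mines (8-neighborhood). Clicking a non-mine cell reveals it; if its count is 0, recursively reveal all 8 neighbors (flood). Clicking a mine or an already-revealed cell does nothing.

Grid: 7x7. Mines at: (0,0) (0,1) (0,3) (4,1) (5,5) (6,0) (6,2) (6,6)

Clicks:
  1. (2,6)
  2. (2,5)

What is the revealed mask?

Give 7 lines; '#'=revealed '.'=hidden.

Click 1 (2,6) count=0: revealed 32 new [(0,4) (0,5) (0,6) (1,0) (1,1) (1,2) (1,3) (1,4) (1,5) (1,6) (2,0) (2,1) (2,2) (2,3) (2,4) (2,5) (2,6) (3,0) (3,1) (3,2) (3,3) (3,4) (3,5) (3,6) (4,2) (4,3) (4,4) (4,5) (4,6) (5,2) (5,3) (5,4)] -> total=32
Click 2 (2,5) count=0: revealed 0 new [(none)] -> total=32

Answer: ....###
#######
#######
#######
..#####
..###..
.......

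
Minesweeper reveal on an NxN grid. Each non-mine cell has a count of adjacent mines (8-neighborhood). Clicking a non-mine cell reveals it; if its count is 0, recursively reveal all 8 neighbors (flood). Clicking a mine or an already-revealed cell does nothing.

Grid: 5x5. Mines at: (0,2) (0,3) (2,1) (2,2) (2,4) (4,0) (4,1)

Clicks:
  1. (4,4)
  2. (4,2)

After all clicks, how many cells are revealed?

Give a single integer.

Click 1 (4,4) count=0: revealed 6 new [(3,2) (3,3) (3,4) (4,2) (4,3) (4,4)] -> total=6
Click 2 (4,2) count=1: revealed 0 new [(none)] -> total=6

Answer: 6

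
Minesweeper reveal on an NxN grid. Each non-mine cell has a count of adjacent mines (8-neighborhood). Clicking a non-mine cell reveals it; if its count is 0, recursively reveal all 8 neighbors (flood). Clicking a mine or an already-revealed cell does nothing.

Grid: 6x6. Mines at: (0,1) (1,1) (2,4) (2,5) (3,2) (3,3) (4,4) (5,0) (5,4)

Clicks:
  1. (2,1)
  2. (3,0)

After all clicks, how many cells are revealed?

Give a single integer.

Click 1 (2,1) count=2: revealed 1 new [(2,1)] -> total=1
Click 2 (3,0) count=0: revealed 5 new [(2,0) (3,0) (3,1) (4,0) (4,1)] -> total=6

Answer: 6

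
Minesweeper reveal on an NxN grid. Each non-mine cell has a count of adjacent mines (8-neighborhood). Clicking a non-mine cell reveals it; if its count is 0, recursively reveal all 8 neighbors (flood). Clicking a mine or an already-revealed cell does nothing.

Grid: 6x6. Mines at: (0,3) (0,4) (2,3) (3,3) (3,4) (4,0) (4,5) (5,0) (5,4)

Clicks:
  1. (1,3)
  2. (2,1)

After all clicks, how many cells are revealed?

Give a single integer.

Answer: 13

Derivation:
Click 1 (1,3) count=3: revealed 1 new [(1,3)] -> total=1
Click 2 (2,1) count=0: revealed 12 new [(0,0) (0,1) (0,2) (1,0) (1,1) (1,2) (2,0) (2,1) (2,2) (3,0) (3,1) (3,2)] -> total=13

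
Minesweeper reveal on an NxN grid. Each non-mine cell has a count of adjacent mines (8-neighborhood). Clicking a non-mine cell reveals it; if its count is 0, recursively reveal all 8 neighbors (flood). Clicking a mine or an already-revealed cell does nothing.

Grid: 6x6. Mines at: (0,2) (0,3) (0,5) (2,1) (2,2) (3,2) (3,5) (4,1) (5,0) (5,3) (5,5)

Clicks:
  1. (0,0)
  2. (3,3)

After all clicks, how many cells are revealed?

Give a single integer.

Answer: 5

Derivation:
Click 1 (0,0) count=0: revealed 4 new [(0,0) (0,1) (1,0) (1,1)] -> total=4
Click 2 (3,3) count=2: revealed 1 new [(3,3)] -> total=5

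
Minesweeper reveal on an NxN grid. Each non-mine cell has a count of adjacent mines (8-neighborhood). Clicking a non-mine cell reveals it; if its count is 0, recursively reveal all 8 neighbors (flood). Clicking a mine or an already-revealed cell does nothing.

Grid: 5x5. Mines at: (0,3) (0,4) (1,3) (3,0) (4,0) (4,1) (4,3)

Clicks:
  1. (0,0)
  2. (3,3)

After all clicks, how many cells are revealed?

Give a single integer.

Click 1 (0,0) count=0: revealed 9 new [(0,0) (0,1) (0,2) (1,0) (1,1) (1,2) (2,0) (2,1) (2,2)] -> total=9
Click 2 (3,3) count=1: revealed 1 new [(3,3)] -> total=10

Answer: 10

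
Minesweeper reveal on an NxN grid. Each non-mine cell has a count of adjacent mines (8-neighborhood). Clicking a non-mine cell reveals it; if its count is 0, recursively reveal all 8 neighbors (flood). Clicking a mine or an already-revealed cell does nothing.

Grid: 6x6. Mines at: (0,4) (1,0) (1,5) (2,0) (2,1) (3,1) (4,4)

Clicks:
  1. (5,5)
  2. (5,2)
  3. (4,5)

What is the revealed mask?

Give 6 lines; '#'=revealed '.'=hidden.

Click 1 (5,5) count=1: revealed 1 new [(5,5)] -> total=1
Click 2 (5,2) count=0: revealed 8 new [(4,0) (4,1) (4,2) (4,3) (5,0) (5,1) (5,2) (5,3)] -> total=9
Click 3 (4,5) count=1: revealed 1 new [(4,5)] -> total=10

Answer: ......
......
......
......
####.#
####.#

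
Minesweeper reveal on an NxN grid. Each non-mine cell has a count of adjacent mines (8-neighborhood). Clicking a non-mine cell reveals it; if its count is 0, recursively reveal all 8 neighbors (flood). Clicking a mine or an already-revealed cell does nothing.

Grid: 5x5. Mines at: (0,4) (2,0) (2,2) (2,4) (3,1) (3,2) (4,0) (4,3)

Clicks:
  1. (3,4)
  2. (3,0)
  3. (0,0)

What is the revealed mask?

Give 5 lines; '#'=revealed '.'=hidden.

Click 1 (3,4) count=2: revealed 1 new [(3,4)] -> total=1
Click 2 (3,0) count=3: revealed 1 new [(3,0)] -> total=2
Click 3 (0,0) count=0: revealed 8 new [(0,0) (0,1) (0,2) (0,3) (1,0) (1,1) (1,2) (1,3)] -> total=10

Answer: ####.
####.
.....
#...#
.....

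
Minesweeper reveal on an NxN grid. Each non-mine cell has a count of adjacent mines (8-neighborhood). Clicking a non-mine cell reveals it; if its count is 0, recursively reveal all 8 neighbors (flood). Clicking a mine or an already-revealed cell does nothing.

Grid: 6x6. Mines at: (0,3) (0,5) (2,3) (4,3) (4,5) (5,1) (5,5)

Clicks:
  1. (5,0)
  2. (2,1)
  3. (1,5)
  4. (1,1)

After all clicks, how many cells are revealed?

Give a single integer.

Click 1 (5,0) count=1: revealed 1 new [(5,0)] -> total=1
Click 2 (2,1) count=0: revealed 15 new [(0,0) (0,1) (0,2) (1,0) (1,1) (1,2) (2,0) (2,1) (2,2) (3,0) (3,1) (3,2) (4,0) (4,1) (4,2)] -> total=16
Click 3 (1,5) count=1: revealed 1 new [(1,5)] -> total=17
Click 4 (1,1) count=0: revealed 0 new [(none)] -> total=17

Answer: 17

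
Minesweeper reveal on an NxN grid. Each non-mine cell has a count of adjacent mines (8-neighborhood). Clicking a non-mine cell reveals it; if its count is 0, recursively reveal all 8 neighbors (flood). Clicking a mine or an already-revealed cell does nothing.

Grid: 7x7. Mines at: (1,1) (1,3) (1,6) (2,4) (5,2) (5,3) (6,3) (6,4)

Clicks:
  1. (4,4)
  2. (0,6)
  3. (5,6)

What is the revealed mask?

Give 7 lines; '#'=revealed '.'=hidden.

Click 1 (4,4) count=1: revealed 1 new [(4,4)] -> total=1
Click 2 (0,6) count=1: revealed 1 new [(0,6)] -> total=2
Click 3 (5,6) count=0: revealed 12 new [(2,5) (2,6) (3,4) (3,5) (3,6) (4,5) (4,6) (5,4) (5,5) (5,6) (6,5) (6,6)] -> total=14

Answer: ......#
.......
.....##
....###
....###
....###
.....##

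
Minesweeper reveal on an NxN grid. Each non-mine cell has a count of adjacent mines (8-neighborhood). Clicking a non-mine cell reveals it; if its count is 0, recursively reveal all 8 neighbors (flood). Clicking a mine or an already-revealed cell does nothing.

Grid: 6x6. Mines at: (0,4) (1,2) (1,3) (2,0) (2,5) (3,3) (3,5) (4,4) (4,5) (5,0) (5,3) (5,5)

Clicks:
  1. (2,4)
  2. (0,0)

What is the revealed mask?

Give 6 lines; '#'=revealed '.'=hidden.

Click 1 (2,4) count=4: revealed 1 new [(2,4)] -> total=1
Click 2 (0,0) count=0: revealed 4 new [(0,0) (0,1) (1,0) (1,1)] -> total=5

Answer: ##....
##....
....#.
......
......
......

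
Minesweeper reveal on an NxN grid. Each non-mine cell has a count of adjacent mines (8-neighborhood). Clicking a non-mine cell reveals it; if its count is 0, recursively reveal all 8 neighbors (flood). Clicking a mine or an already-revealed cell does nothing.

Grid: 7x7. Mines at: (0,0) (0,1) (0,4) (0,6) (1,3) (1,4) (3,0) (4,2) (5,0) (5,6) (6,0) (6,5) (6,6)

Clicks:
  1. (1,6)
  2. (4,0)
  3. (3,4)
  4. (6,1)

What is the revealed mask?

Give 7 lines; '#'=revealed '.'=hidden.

Click 1 (1,6) count=1: revealed 1 new [(1,6)] -> total=1
Click 2 (4,0) count=2: revealed 1 new [(4,0)] -> total=2
Click 3 (3,4) count=0: revealed 16 new [(1,5) (2,3) (2,4) (2,5) (2,6) (3,3) (3,4) (3,5) (3,6) (4,3) (4,4) (4,5) (4,6) (5,3) (5,4) (5,5)] -> total=18
Click 4 (6,1) count=2: revealed 1 new [(6,1)] -> total=19

Answer: .......
.....##
...####
...####
#..####
...###.
.#.....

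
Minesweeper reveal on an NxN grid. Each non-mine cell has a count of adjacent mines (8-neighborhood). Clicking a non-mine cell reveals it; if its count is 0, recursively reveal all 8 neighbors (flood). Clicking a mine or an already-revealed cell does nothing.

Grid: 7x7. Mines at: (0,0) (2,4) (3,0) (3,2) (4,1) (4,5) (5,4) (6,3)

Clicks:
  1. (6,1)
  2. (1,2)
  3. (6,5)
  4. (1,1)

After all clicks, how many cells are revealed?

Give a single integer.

Answer: 26

Derivation:
Click 1 (6,1) count=0: revealed 6 new [(5,0) (5,1) (5,2) (6,0) (6,1) (6,2)] -> total=6
Click 2 (1,2) count=0: revealed 19 new [(0,1) (0,2) (0,3) (0,4) (0,5) (0,6) (1,1) (1,2) (1,3) (1,4) (1,5) (1,6) (2,1) (2,2) (2,3) (2,5) (2,6) (3,5) (3,6)] -> total=25
Click 3 (6,5) count=1: revealed 1 new [(6,5)] -> total=26
Click 4 (1,1) count=1: revealed 0 new [(none)] -> total=26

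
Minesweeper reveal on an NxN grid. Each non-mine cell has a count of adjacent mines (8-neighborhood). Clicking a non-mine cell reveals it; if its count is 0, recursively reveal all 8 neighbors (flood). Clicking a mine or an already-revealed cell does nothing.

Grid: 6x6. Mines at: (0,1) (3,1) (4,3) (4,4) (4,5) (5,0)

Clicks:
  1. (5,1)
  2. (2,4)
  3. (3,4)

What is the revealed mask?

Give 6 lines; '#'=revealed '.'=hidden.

Click 1 (5,1) count=1: revealed 1 new [(5,1)] -> total=1
Click 2 (2,4) count=0: revealed 16 new [(0,2) (0,3) (0,4) (0,5) (1,2) (1,3) (1,4) (1,5) (2,2) (2,3) (2,4) (2,5) (3,2) (3,3) (3,4) (3,5)] -> total=17
Click 3 (3,4) count=3: revealed 0 new [(none)] -> total=17

Answer: ..####
..####
..####
..####
......
.#....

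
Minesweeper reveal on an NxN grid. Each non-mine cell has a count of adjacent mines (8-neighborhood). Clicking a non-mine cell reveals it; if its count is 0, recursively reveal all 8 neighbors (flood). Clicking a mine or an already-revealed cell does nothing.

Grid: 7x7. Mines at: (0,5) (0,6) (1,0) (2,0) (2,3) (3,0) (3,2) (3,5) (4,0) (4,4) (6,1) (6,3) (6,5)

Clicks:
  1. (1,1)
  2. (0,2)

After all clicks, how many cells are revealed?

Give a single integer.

Answer: 8

Derivation:
Click 1 (1,1) count=2: revealed 1 new [(1,1)] -> total=1
Click 2 (0,2) count=0: revealed 7 new [(0,1) (0,2) (0,3) (0,4) (1,2) (1,3) (1,4)] -> total=8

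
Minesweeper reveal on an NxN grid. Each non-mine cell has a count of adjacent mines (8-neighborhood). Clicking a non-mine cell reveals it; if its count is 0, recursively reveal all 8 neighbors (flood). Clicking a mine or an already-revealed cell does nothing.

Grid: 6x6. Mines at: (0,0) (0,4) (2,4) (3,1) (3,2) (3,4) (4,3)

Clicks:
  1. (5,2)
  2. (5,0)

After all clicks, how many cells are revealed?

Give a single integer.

Answer: 6

Derivation:
Click 1 (5,2) count=1: revealed 1 new [(5,2)] -> total=1
Click 2 (5,0) count=0: revealed 5 new [(4,0) (4,1) (4,2) (5,0) (5,1)] -> total=6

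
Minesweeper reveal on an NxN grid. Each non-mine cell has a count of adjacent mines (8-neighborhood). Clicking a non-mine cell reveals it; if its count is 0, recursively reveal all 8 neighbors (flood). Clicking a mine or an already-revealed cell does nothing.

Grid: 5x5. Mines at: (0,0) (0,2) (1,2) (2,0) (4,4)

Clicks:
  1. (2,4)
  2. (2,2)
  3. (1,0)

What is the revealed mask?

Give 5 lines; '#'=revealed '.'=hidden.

Answer: ...##
#..##
..###
...##
.....

Derivation:
Click 1 (2,4) count=0: revealed 8 new [(0,3) (0,4) (1,3) (1,4) (2,3) (2,4) (3,3) (3,4)] -> total=8
Click 2 (2,2) count=1: revealed 1 new [(2,2)] -> total=9
Click 3 (1,0) count=2: revealed 1 new [(1,0)] -> total=10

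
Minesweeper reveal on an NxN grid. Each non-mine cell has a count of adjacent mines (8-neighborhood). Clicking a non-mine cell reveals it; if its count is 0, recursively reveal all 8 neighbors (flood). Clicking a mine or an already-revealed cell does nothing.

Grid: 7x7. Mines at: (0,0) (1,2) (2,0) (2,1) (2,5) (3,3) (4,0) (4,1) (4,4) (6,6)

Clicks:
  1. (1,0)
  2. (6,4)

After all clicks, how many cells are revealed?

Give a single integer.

Click 1 (1,0) count=3: revealed 1 new [(1,0)] -> total=1
Click 2 (6,4) count=0: revealed 12 new [(5,0) (5,1) (5,2) (5,3) (5,4) (5,5) (6,0) (6,1) (6,2) (6,3) (6,4) (6,5)] -> total=13

Answer: 13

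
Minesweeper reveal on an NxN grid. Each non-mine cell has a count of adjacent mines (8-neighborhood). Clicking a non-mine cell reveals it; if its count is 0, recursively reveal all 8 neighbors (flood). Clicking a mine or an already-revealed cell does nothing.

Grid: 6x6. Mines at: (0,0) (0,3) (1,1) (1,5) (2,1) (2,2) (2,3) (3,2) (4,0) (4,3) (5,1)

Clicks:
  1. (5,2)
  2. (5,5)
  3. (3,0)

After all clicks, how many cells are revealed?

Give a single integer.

Answer: 10

Derivation:
Click 1 (5,2) count=2: revealed 1 new [(5,2)] -> total=1
Click 2 (5,5) count=0: revealed 8 new [(2,4) (2,5) (3,4) (3,5) (4,4) (4,5) (5,4) (5,5)] -> total=9
Click 3 (3,0) count=2: revealed 1 new [(3,0)] -> total=10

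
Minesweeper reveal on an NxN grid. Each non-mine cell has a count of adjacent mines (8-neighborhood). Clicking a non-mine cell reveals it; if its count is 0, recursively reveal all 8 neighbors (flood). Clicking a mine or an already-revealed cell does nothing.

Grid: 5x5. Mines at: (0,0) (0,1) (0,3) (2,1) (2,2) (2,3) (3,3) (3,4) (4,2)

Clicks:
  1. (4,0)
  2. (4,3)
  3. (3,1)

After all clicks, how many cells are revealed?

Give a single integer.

Click 1 (4,0) count=0: revealed 4 new [(3,0) (3,1) (4,0) (4,1)] -> total=4
Click 2 (4,3) count=3: revealed 1 new [(4,3)] -> total=5
Click 3 (3,1) count=3: revealed 0 new [(none)] -> total=5

Answer: 5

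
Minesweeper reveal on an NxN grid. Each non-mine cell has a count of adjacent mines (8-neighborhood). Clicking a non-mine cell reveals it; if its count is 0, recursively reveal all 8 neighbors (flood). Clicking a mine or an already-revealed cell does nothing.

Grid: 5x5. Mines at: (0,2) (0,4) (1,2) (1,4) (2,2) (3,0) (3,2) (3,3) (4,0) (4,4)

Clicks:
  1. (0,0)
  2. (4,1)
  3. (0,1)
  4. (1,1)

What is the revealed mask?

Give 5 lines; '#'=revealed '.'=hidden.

Click 1 (0,0) count=0: revealed 6 new [(0,0) (0,1) (1,0) (1,1) (2,0) (2,1)] -> total=6
Click 2 (4,1) count=3: revealed 1 new [(4,1)] -> total=7
Click 3 (0,1) count=2: revealed 0 new [(none)] -> total=7
Click 4 (1,1) count=3: revealed 0 new [(none)] -> total=7

Answer: ##...
##...
##...
.....
.#...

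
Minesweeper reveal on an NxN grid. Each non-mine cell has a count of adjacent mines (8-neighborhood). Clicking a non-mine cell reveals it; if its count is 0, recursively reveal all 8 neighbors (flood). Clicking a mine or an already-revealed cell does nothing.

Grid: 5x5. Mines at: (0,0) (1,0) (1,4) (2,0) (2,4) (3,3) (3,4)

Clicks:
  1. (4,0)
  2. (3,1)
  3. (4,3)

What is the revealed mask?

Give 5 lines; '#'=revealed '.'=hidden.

Answer: .....
.....
.....
###..
####.

Derivation:
Click 1 (4,0) count=0: revealed 6 new [(3,0) (3,1) (3,2) (4,0) (4,1) (4,2)] -> total=6
Click 2 (3,1) count=1: revealed 0 new [(none)] -> total=6
Click 3 (4,3) count=2: revealed 1 new [(4,3)] -> total=7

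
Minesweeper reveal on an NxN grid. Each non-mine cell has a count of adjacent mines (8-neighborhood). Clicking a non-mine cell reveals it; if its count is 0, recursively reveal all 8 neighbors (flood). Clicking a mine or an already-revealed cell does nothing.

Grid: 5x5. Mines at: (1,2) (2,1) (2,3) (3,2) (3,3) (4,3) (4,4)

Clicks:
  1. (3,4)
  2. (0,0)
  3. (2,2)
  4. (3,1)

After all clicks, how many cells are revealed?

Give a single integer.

Click 1 (3,4) count=4: revealed 1 new [(3,4)] -> total=1
Click 2 (0,0) count=0: revealed 4 new [(0,0) (0,1) (1,0) (1,1)] -> total=5
Click 3 (2,2) count=5: revealed 1 new [(2,2)] -> total=6
Click 4 (3,1) count=2: revealed 1 new [(3,1)] -> total=7

Answer: 7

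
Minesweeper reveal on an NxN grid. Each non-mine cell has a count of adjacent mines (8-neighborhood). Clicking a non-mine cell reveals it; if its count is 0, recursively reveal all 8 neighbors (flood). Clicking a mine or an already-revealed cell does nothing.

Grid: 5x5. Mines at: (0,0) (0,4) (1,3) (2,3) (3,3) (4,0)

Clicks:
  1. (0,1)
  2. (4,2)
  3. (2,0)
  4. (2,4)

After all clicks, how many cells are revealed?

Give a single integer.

Click 1 (0,1) count=1: revealed 1 new [(0,1)] -> total=1
Click 2 (4,2) count=1: revealed 1 new [(4,2)] -> total=2
Click 3 (2,0) count=0: revealed 9 new [(1,0) (1,1) (1,2) (2,0) (2,1) (2,2) (3,0) (3,1) (3,2)] -> total=11
Click 4 (2,4) count=3: revealed 1 new [(2,4)] -> total=12

Answer: 12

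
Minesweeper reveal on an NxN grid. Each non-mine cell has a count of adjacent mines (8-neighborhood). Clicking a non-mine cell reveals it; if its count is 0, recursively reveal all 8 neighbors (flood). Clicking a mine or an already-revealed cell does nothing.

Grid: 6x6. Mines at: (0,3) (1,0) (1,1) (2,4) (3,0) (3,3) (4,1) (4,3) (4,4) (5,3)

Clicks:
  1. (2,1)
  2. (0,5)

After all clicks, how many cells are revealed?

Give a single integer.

Answer: 5

Derivation:
Click 1 (2,1) count=3: revealed 1 new [(2,1)] -> total=1
Click 2 (0,5) count=0: revealed 4 new [(0,4) (0,5) (1,4) (1,5)] -> total=5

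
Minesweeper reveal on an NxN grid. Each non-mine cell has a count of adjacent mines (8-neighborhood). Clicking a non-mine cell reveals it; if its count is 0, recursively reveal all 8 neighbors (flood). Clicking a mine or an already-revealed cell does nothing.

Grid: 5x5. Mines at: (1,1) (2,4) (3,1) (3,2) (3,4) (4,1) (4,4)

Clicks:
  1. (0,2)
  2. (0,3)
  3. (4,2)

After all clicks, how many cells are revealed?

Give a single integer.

Answer: 7

Derivation:
Click 1 (0,2) count=1: revealed 1 new [(0,2)] -> total=1
Click 2 (0,3) count=0: revealed 5 new [(0,3) (0,4) (1,2) (1,3) (1,4)] -> total=6
Click 3 (4,2) count=3: revealed 1 new [(4,2)] -> total=7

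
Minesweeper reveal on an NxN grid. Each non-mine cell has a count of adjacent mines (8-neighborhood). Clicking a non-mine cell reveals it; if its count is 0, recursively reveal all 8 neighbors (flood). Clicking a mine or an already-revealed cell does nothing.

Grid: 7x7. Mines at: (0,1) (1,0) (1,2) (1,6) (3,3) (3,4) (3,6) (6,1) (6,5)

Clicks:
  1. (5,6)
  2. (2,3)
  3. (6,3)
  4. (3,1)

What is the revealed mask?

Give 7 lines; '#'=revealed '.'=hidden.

Answer: .......
.......
####...
###....
#####..
#####.#
..###..

Derivation:
Click 1 (5,6) count=1: revealed 1 new [(5,6)] -> total=1
Click 2 (2,3) count=3: revealed 1 new [(2,3)] -> total=2
Click 3 (6,3) count=0: revealed 9 new [(4,2) (4,3) (4,4) (5,2) (5,3) (5,4) (6,2) (6,3) (6,4)] -> total=11
Click 4 (3,1) count=0: revealed 10 new [(2,0) (2,1) (2,2) (3,0) (3,1) (3,2) (4,0) (4,1) (5,0) (5,1)] -> total=21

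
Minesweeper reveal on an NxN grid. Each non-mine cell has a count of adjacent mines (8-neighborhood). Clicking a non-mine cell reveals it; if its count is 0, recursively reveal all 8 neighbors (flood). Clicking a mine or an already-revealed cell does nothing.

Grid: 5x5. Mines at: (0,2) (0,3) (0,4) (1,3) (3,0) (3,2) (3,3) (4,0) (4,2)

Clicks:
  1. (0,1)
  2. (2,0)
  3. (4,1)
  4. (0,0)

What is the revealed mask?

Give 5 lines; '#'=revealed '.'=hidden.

Click 1 (0,1) count=1: revealed 1 new [(0,1)] -> total=1
Click 2 (2,0) count=1: revealed 1 new [(2,0)] -> total=2
Click 3 (4,1) count=4: revealed 1 new [(4,1)] -> total=3
Click 4 (0,0) count=0: revealed 4 new [(0,0) (1,0) (1,1) (2,1)] -> total=7

Answer: ##...
##...
##...
.....
.#...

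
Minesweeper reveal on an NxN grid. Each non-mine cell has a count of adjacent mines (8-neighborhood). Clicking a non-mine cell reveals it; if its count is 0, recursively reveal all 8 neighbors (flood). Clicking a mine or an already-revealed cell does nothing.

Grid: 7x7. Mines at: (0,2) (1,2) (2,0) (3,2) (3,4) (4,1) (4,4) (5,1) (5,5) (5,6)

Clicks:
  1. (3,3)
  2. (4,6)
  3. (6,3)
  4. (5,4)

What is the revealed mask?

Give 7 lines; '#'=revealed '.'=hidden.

Click 1 (3,3) count=3: revealed 1 new [(3,3)] -> total=1
Click 2 (4,6) count=2: revealed 1 new [(4,6)] -> total=2
Click 3 (6,3) count=0: revealed 6 new [(5,2) (5,3) (5,4) (6,2) (6,3) (6,4)] -> total=8
Click 4 (5,4) count=2: revealed 0 new [(none)] -> total=8

Answer: .......
.......
.......
...#...
......#
..###..
..###..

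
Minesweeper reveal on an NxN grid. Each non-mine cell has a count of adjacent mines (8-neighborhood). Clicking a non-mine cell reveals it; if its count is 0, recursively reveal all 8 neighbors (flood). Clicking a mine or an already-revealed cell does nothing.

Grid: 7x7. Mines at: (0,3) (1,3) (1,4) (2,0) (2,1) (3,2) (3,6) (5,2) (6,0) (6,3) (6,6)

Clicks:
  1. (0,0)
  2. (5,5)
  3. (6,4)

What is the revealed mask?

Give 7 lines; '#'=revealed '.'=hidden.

Click 1 (0,0) count=0: revealed 6 new [(0,0) (0,1) (0,2) (1,0) (1,1) (1,2)] -> total=6
Click 2 (5,5) count=1: revealed 1 new [(5,5)] -> total=7
Click 3 (6,4) count=1: revealed 1 new [(6,4)] -> total=8

Answer: ###....
###....
.......
.......
.......
.....#.
....#..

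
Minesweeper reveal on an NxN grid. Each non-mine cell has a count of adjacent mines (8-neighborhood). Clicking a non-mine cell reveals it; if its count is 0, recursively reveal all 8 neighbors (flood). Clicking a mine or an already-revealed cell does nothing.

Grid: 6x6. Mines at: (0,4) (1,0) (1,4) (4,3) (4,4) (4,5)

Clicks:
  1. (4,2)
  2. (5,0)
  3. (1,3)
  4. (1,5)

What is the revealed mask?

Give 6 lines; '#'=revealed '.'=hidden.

Click 1 (4,2) count=1: revealed 1 new [(4,2)] -> total=1
Click 2 (5,0) count=0: revealed 19 new [(0,1) (0,2) (0,3) (1,1) (1,2) (1,3) (2,0) (2,1) (2,2) (2,3) (3,0) (3,1) (3,2) (3,3) (4,0) (4,1) (5,0) (5,1) (5,2)] -> total=20
Click 3 (1,3) count=2: revealed 0 new [(none)] -> total=20
Click 4 (1,5) count=2: revealed 1 new [(1,5)] -> total=21

Answer: .###..
.###.#
####..
####..
###...
###...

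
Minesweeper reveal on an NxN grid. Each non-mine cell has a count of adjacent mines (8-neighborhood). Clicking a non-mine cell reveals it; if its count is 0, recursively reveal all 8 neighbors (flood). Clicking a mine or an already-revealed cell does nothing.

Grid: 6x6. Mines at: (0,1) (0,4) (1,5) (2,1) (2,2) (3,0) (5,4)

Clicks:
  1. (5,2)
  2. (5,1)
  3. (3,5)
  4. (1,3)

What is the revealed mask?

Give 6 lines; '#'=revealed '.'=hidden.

Click 1 (5,2) count=0: revealed 11 new [(3,1) (3,2) (3,3) (4,0) (4,1) (4,2) (4,3) (5,0) (5,1) (5,2) (5,3)] -> total=11
Click 2 (5,1) count=0: revealed 0 new [(none)] -> total=11
Click 3 (3,5) count=0: revealed 7 new [(2,3) (2,4) (2,5) (3,4) (3,5) (4,4) (4,5)] -> total=18
Click 4 (1,3) count=2: revealed 1 new [(1,3)] -> total=19

Answer: ......
...#..
...###
.#####
######
####..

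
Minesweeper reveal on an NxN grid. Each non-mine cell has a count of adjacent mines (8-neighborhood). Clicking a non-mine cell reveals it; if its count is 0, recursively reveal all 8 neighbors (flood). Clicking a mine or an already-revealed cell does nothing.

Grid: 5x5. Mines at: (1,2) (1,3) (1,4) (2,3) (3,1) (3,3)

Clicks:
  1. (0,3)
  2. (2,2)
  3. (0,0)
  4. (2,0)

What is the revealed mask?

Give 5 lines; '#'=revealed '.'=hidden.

Answer: ##.#.
##...
###..
.....
.....

Derivation:
Click 1 (0,3) count=3: revealed 1 new [(0,3)] -> total=1
Click 2 (2,2) count=5: revealed 1 new [(2,2)] -> total=2
Click 3 (0,0) count=0: revealed 6 new [(0,0) (0,1) (1,0) (1,1) (2,0) (2,1)] -> total=8
Click 4 (2,0) count=1: revealed 0 new [(none)] -> total=8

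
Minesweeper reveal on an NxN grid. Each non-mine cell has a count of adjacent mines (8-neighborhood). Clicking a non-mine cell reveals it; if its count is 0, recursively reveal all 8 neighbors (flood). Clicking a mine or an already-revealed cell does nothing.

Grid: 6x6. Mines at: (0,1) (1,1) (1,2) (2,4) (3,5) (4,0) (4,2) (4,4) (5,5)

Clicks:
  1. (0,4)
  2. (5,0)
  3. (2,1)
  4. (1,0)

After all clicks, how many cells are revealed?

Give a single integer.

Click 1 (0,4) count=0: revealed 6 new [(0,3) (0,4) (0,5) (1,3) (1,4) (1,5)] -> total=6
Click 2 (5,0) count=1: revealed 1 new [(5,0)] -> total=7
Click 3 (2,1) count=2: revealed 1 new [(2,1)] -> total=8
Click 4 (1,0) count=2: revealed 1 new [(1,0)] -> total=9

Answer: 9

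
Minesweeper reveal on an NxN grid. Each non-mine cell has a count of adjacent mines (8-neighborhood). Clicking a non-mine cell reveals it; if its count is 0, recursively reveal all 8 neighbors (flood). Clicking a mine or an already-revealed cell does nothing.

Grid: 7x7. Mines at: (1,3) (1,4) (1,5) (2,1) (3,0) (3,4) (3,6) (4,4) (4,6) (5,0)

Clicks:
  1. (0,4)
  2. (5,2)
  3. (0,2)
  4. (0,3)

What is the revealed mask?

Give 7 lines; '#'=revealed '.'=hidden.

Answer: ..###..
.......
.......
.###...
.###...
.######
.######

Derivation:
Click 1 (0,4) count=3: revealed 1 new [(0,4)] -> total=1
Click 2 (5,2) count=0: revealed 18 new [(3,1) (3,2) (3,3) (4,1) (4,2) (4,3) (5,1) (5,2) (5,3) (5,4) (5,5) (5,6) (6,1) (6,2) (6,3) (6,4) (6,5) (6,6)] -> total=19
Click 3 (0,2) count=1: revealed 1 new [(0,2)] -> total=20
Click 4 (0,3) count=2: revealed 1 new [(0,3)] -> total=21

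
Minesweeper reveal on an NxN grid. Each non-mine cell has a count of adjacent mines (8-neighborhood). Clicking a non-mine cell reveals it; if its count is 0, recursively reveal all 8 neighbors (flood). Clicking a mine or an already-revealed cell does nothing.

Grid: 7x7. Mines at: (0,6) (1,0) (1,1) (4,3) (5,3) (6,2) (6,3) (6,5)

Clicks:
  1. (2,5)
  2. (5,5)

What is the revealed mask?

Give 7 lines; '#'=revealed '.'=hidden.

Click 1 (2,5) count=0: revealed 25 new [(0,2) (0,3) (0,4) (0,5) (1,2) (1,3) (1,4) (1,5) (1,6) (2,2) (2,3) (2,4) (2,5) (2,6) (3,2) (3,3) (3,4) (3,5) (3,6) (4,4) (4,5) (4,6) (5,4) (5,5) (5,6)] -> total=25
Click 2 (5,5) count=1: revealed 0 new [(none)] -> total=25

Answer: ..####.
..#####
..#####
..#####
....###
....###
.......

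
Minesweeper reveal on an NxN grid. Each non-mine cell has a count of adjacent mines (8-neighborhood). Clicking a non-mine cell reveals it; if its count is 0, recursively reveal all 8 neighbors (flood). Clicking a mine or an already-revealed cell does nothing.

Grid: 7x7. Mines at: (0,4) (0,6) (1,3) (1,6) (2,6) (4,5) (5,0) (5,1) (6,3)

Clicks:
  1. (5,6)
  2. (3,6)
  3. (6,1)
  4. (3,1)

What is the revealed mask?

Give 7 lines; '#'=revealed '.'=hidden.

Click 1 (5,6) count=1: revealed 1 new [(5,6)] -> total=1
Click 2 (3,6) count=2: revealed 1 new [(3,6)] -> total=2
Click 3 (6,1) count=2: revealed 1 new [(6,1)] -> total=3
Click 4 (3,1) count=0: revealed 24 new [(0,0) (0,1) (0,2) (1,0) (1,1) (1,2) (2,0) (2,1) (2,2) (2,3) (2,4) (3,0) (3,1) (3,2) (3,3) (3,4) (4,0) (4,1) (4,2) (4,3) (4,4) (5,2) (5,3) (5,4)] -> total=27

Answer: ###....
###....
#####..
#####.#
#####..
..###.#
.#.....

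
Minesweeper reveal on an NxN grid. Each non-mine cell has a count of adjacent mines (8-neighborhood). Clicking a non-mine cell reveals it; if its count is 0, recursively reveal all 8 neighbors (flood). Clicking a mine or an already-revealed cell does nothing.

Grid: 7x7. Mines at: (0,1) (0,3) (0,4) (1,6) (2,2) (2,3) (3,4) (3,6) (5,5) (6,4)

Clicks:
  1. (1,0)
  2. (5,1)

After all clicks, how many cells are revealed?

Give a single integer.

Click 1 (1,0) count=1: revealed 1 new [(1,0)] -> total=1
Click 2 (5,1) count=0: revealed 19 new [(1,1) (2,0) (2,1) (3,0) (3,1) (3,2) (3,3) (4,0) (4,1) (4,2) (4,3) (5,0) (5,1) (5,2) (5,3) (6,0) (6,1) (6,2) (6,3)] -> total=20

Answer: 20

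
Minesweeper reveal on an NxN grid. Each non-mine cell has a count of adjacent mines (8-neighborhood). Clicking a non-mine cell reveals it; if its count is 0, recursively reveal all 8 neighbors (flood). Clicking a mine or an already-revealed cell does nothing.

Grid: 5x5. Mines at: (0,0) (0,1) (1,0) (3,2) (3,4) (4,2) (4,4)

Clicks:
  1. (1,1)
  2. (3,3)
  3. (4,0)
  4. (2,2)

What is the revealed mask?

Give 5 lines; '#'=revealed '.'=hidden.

Click 1 (1,1) count=3: revealed 1 new [(1,1)] -> total=1
Click 2 (3,3) count=4: revealed 1 new [(3,3)] -> total=2
Click 3 (4,0) count=0: revealed 6 new [(2,0) (2,1) (3,0) (3,1) (4,0) (4,1)] -> total=8
Click 4 (2,2) count=1: revealed 1 new [(2,2)] -> total=9

Answer: .....
.#...
###..
##.#.
##...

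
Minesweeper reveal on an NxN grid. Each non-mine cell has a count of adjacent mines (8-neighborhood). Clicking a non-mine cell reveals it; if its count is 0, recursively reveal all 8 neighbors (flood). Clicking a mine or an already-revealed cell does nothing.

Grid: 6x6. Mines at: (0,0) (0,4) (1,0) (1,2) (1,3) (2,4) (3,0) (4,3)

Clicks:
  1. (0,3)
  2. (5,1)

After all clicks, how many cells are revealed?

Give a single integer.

Answer: 7

Derivation:
Click 1 (0,3) count=3: revealed 1 new [(0,3)] -> total=1
Click 2 (5,1) count=0: revealed 6 new [(4,0) (4,1) (4,2) (5,0) (5,1) (5,2)] -> total=7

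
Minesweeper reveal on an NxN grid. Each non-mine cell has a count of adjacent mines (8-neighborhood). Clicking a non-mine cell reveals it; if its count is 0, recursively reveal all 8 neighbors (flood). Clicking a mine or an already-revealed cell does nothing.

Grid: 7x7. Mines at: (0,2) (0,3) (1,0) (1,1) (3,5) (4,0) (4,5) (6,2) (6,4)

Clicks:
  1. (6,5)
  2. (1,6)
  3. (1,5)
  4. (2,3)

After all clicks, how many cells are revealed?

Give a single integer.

Answer: 27

Derivation:
Click 1 (6,5) count=1: revealed 1 new [(6,5)] -> total=1
Click 2 (1,6) count=0: revealed 9 new [(0,4) (0,5) (0,6) (1,4) (1,5) (1,6) (2,4) (2,5) (2,6)] -> total=10
Click 3 (1,5) count=0: revealed 0 new [(none)] -> total=10
Click 4 (2,3) count=0: revealed 17 new [(1,2) (1,3) (2,1) (2,2) (2,3) (3,1) (3,2) (3,3) (3,4) (4,1) (4,2) (4,3) (4,4) (5,1) (5,2) (5,3) (5,4)] -> total=27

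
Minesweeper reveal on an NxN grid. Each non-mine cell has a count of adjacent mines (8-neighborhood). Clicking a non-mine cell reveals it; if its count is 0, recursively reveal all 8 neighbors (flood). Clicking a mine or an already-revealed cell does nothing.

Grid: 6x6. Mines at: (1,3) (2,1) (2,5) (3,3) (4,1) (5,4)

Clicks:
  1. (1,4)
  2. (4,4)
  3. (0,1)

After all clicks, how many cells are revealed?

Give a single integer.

Answer: 8

Derivation:
Click 1 (1,4) count=2: revealed 1 new [(1,4)] -> total=1
Click 2 (4,4) count=2: revealed 1 new [(4,4)] -> total=2
Click 3 (0,1) count=0: revealed 6 new [(0,0) (0,1) (0,2) (1,0) (1,1) (1,2)] -> total=8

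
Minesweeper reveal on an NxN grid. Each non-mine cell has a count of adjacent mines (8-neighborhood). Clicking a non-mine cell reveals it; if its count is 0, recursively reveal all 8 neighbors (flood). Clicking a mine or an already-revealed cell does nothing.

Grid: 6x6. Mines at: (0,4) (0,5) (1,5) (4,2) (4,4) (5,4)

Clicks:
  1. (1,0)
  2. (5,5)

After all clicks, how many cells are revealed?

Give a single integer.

Answer: 24

Derivation:
Click 1 (1,0) count=0: revealed 23 new [(0,0) (0,1) (0,2) (0,3) (1,0) (1,1) (1,2) (1,3) (1,4) (2,0) (2,1) (2,2) (2,3) (2,4) (3,0) (3,1) (3,2) (3,3) (3,4) (4,0) (4,1) (5,0) (5,1)] -> total=23
Click 2 (5,5) count=2: revealed 1 new [(5,5)] -> total=24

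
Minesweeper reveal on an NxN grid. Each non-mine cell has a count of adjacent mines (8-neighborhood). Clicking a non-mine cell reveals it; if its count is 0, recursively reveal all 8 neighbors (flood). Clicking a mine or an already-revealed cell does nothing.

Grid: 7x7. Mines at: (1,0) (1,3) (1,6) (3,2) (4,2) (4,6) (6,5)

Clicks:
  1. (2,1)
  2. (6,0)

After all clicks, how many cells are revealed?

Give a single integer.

Click 1 (2,1) count=2: revealed 1 new [(2,1)] -> total=1
Click 2 (6,0) count=0: revealed 15 new [(2,0) (3,0) (3,1) (4,0) (4,1) (5,0) (5,1) (5,2) (5,3) (5,4) (6,0) (6,1) (6,2) (6,3) (6,4)] -> total=16

Answer: 16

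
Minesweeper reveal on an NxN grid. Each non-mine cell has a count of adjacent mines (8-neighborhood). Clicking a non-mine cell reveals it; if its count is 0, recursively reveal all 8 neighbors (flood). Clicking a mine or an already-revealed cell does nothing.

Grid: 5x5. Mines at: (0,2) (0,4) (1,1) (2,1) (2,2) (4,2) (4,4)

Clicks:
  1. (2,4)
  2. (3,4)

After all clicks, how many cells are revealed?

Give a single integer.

Click 1 (2,4) count=0: revealed 6 new [(1,3) (1,4) (2,3) (2,4) (3,3) (3,4)] -> total=6
Click 2 (3,4) count=1: revealed 0 new [(none)] -> total=6

Answer: 6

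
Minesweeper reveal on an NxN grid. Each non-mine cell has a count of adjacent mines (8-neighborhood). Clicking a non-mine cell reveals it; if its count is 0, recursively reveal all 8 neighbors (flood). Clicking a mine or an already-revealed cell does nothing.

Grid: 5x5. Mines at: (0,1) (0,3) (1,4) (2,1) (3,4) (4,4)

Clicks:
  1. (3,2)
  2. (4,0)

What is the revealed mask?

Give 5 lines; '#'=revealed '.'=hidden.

Click 1 (3,2) count=1: revealed 1 new [(3,2)] -> total=1
Click 2 (4,0) count=0: revealed 7 new [(3,0) (3,1) (3,3) (4,0) (4,1) (4,2) (4,3)] -> total=8

Answer: .....
.....
.....
####.
####.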